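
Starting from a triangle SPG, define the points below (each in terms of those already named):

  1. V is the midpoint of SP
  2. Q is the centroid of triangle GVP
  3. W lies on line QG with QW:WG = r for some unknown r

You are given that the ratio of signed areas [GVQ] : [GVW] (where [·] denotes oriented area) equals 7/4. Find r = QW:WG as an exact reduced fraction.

Work in coordinates with S = (0, 0), P = (1, 0), G = (0, 1).
1. V is the midpoint of SP ⇒ V = (1/2, 0)
2. Q is the centroid of triangle GVP ⇒ Q = (1/2, 1/3)
3. With QW:WG = r, write λ = r/(r+1) so W = Q + λ·(G−Q); W is affine-linear in λ
Every point depending on W is an affine combination of W and λ-independent points, so each such coordinate is linear in λ; the λ² term in each signed area is a multiple of (G−Q)×(G−Q) = 0, so 2·[GVQ] and 2·[GVW] are each linear in λ. Evaluating at λ=0 and λ=1:
  2·[GVQ] = 1/6,   2·[GVW] = -1/6·λ + 1/6
So [GVQ]:[GVW] = (1/6) / (-1/6·λ + 1/6). Setting this equal to 7/4:
  1/6 = 7/4·(-1/6·λ + 1/6)  ⇒  λ = 3/7
Then r = λ/(1−λ) = (3/7)/(4/7) = 3/4. Check: with r = 3/4, W = (2/7, 13/21) and [GVQ]:[GVW] = 7/4 as required.

r = 3/4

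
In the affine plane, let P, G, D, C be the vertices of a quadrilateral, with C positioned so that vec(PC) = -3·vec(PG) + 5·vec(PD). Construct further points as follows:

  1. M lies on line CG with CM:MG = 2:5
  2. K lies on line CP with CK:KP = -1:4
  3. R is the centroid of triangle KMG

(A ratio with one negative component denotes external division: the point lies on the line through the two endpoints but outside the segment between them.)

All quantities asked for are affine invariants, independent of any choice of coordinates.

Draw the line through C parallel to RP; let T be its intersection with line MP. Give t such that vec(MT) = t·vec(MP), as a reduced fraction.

t = -20/7

Choose coordinates P = (0, 0), G = (1, 0), D = (0, 1), C = (-3, 5).
1. M lies on line CG with CM:MG = 2:5 ⇒ M = (-13/7, 25/7)
2. K lies on line CP with CK:KP = -1:4 ⇒ K = (-4, 20/3)
3. R is the centroid of triangle KMG ⇒ R = (-34/21, 215/63)
through C parallel to RP: direction (34/21, -215/63); meets MP at T = (-351/49, 675/49)
T = M + t·(P−M) with t = -20/7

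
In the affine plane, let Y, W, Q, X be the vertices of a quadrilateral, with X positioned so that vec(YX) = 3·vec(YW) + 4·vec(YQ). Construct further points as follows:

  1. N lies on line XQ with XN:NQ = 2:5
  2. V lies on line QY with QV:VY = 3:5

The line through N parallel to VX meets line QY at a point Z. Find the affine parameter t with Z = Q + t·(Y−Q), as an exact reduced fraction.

Set Y = (0, 0), W = (1, 0), Q = (0, 1), X = (3, 4); any affine frame gives the same invariant.
1. N lies on line XQ with XN:NQ = 2:5 ⇒ N = (15/7, 22/7)
2. V lies on line QY with QV:VY = 3:5 ⇒ V = (0, 5/8)
through N parallel to VX: direction (3, 27/8); meets QY at Z = (0, 41/56)
Z = Q + t·(Y−Q) with t = 15/56

t = 15/56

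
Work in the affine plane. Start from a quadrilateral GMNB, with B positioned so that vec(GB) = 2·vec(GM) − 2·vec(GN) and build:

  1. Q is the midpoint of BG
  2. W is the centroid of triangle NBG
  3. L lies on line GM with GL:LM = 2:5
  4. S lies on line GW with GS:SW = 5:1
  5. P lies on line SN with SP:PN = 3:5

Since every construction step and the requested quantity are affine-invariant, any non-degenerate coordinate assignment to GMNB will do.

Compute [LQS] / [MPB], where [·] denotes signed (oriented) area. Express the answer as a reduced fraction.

Assign G = (0, 0), M = (1, 0), N = (0, 1), B = (2, -2) — the answer is frame-independent, so this choice is without loss of generality.
1. Q is the midpoint of BG ⇒ Q = (1, -1)
2. W is the centroid of triangle NBG ⇒ W = (2/3, -1/3)
3. L lies on line GM with GL:LM = 2:5 ⇒ L = (2/7, 0)
4. S lies on line GW with GS:SW = 5:1 ⇒ S = (5/9, -5/18)
5. P lies on line SN with SP:PN = 3:5 ⇒ P = (25/72, 29/144)
2·[LQS] = 1/14, 2·[MPB] = 53/48
[LQS]:[MPB] = 1/14:53/48 = 24/371

[LQS]:[MPB] = 24/371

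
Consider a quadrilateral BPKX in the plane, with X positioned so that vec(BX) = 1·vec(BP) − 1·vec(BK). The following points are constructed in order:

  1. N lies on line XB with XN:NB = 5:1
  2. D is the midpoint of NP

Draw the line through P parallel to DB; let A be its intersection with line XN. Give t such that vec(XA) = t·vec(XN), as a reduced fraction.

Assign B = (0, 0), P = (1, 0), K = (0, 1), X = (1, -1) — the answer is frame-independent, so this choice is without loss of generality.
1. N lies on line XB with XN:NB = 5:1 ⇒ N = (1/6, -1/6)
2. D is the midpoint of NP ⇒ D = (7/12, -1/12)
through P parallel to DB: direction (-7/12, 1/12); meets XN at A = (-1/6, 1/6)
A = X + t·(N−X) with t = 7/5

t = 7/5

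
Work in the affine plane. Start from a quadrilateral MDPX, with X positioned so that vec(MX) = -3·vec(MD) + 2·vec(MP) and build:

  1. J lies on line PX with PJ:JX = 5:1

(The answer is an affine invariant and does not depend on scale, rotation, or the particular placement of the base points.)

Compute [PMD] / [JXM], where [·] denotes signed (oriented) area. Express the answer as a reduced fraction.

[PMD]:[JXM] = 2

Choose coordinates M = (0, 0), D = (1, 0), P = (0, 1), X = (-3, 2).
1. J lies on line PX with PJ:JX = 5:1 ⇒ J = (-5/2, 11/6)
2·[PMD] = 1, 2·[JXM] = 1/2
[PMD]:[JXM] = 1:1/2 = 2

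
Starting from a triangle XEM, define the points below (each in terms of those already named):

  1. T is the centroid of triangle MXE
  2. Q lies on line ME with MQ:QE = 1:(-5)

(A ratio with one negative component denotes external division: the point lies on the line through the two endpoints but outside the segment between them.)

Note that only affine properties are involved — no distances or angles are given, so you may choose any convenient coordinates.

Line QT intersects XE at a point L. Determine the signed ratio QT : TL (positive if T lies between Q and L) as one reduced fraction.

Choose coordinates X = (0, 0), E = (1, 0), M = (0, 1).
1. T is the centroid of triangle MXE ⇒ T = (1/3, 1/3)
2. Q lies on line ME with MQ:QE = 1:(-5) ⇒ Q = (-1/4, 5/4)
line QT meets XE at L = (6/11, 0)
T = Q + t·(L−Q) with t = 11/15, so QT:TL = 11/15:4/15

QT:TL = 11/4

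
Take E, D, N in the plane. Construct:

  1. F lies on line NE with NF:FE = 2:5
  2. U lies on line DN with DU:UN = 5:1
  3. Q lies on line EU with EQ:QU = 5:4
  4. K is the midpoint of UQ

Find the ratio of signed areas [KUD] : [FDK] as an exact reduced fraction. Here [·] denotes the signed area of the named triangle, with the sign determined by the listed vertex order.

[KUD]:[FDK] = -7

Assign E = (0, 0), D = (1, 0), N = (0, 1) — the answer is frame-independent, so this choice is without loss of generality.
1. F lies on line NE with NF:FE = 2:5 ⇒ F = (0, 5/7)
2. U lies on line DN with DU:UN = 5:1 ⇒ U = (1/6, 5/6)
3. Q lies on line EU with EQ:QU = 5:4 ⇒ Q = (5/54, 25/54)
4. K is the midpoint of UQ ⇒ K = (7/54, 35/54)
2·[KUD] = -5/27, 2·[FDK] = 5/189
[KUD]:[FDK] = -5/27:5/189 = -7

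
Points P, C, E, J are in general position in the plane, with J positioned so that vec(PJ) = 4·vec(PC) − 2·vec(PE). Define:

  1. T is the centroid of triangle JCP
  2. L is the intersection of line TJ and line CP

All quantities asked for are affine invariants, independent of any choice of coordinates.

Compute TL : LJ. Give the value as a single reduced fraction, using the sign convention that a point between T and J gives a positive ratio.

Set P = (0, 0), C = (1, 0), E = (0, 1), J = (4, -2); any affine frame gives the same invariant.
1. T is the centroid of triangle JCP ⇒ T = (5/3, -2/3)
2. L is the intersection of line TJ and line CP ⇒ L = (1/2, 0)
L = T + t·(J−T) with t = -1/2, so TL:LJ = t:(1−t) = -1/2:3/2

TL:LJ = -1/3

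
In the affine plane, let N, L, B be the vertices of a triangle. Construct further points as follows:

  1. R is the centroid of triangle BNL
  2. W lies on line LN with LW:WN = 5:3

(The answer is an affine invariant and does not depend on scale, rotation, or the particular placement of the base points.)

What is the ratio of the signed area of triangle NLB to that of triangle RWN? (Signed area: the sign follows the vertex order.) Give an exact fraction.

Choose coordinates N = (0, 0), L = (1, 0), B = (0, 1).
1. R is the centroid of triangle BNL ⇒ R = (1/3, 1/3)
2. W lies on line LN with LW:WN = 5:3 ⇒ W = (3/8, 0)
2·[NLB] = 1, 2·[RWN] = -1/8
[NLB]:[RWN] = 1:-1/8 = -8

[NLB]:[RWN] = -8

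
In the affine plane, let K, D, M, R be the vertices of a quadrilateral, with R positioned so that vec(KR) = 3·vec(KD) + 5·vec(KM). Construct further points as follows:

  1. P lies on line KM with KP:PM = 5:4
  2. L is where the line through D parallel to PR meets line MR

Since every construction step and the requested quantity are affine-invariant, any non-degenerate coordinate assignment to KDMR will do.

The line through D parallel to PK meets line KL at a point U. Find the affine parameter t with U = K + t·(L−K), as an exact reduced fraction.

t = 4/67

Assign K = (0, 0), D = (1, 0), M = (0, 1), R = (3, 5) — the answer is frame-independent, so this choice is without loss of generality.
1. P lies on line KM with KP:PM = 5:4 ⇒ P = (0, 5/9)
2. L is where the line through D parallel to PR meets line MR ⇒ L = (67/4, 70/3)
through D parallel to PK: direction (0, -5/9); meets KL at U = (1, 280/201)
U = K + t·(L−K) with t = 4/67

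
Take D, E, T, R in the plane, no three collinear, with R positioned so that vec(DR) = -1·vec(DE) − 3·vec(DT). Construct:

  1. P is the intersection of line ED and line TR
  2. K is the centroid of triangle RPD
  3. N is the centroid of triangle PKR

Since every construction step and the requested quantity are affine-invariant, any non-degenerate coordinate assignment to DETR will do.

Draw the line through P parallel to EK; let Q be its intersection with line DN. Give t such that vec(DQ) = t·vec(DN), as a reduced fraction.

Set D = (0, 0), E = (1, 0), T = (0, 1), R = (-1, -3); any affine frame gives the same invariant.
1. P is the intersection of line ED and line TR ⇒ P = (-1/4, 0)
2. K is the centroid of triangle RPD ⇒ K = (-5/12, -1)
3. N is the centroid of triangle PKR ⇒ N = (-5/9, -4/3)
through P parallel to EK: direction (-17/12, -1); meets DN at Q = (5/48, 1/4)
Q = D + t·(N−D) with t = -3/16

t = -3/16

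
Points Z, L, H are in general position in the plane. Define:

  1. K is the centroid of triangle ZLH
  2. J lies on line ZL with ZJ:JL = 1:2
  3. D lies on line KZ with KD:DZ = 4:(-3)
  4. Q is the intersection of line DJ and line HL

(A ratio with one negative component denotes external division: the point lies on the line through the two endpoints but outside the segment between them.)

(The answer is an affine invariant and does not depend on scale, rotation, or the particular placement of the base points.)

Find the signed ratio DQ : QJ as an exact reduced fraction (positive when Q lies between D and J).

DQ:QJ = -9/2

Set Z = (0, 0), L = (1, 0), H = (0, 1); any affine frame gives the same invariant.
1. K is the centroid of triangle ZLH ⇒ K = (1/3, 1/3)
2. J lies on line ZL with ZJ:JL = 1:2 ⇒ J = (1/3, 0)
3. D lies on line KZ with KD:DZ = 4:(-3) ⇒ D = (-1, -1)
4. Q is the intersection of line DJ and line HL ⇒ Q = (5/7, 2/7)
Q = D + t·(J−D) with t = 9/7, so DQ:QJ = t:(1−t) = 9/7:-2/7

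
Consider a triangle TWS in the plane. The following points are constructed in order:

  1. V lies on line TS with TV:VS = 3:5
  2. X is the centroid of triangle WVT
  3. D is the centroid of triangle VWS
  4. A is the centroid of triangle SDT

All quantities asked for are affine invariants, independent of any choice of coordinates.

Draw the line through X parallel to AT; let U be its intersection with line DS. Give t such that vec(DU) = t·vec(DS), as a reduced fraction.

t = -1/6

Assign T = (0, 0), W = (1, 0), S = (0, 1) — the answer is frame-independent, so this choice is without loss of generality.
1. V lies on line TS with TV:VS = 3:5 ⇒ V = (0, 3/8)
2. X is the centroid of triangle WVT ⇒ X = (1/3, 1/8)
3. D is the centroid of triangle VWS ⇒ D = (1/3, 11/24)
4. A is the centroid of triangle SDT ⇒ A = (1/9, 35/72)
through X parallel to AT: direction (-1/9, -35/72); meets DS at U = (7/18, 53/144)
U = D + t·(S−D) with t = -1/6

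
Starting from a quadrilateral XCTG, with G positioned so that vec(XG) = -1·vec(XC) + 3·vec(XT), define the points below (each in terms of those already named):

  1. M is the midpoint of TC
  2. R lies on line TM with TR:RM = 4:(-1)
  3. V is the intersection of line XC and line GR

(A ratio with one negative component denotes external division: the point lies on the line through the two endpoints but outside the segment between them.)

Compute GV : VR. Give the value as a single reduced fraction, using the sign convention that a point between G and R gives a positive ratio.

Set X = (0, 0), C = (1, 0), T = (0, 1), G = (-1, 3); any affine frame gives the same invariant.
1. M is the midpoint of TC ⇒ M = (1/2, 1/2)
2. R lies on line TM with TR:RM = 4:(-1) ⇒ R = (2/3, 1/3)
3. V is the intersection of line XC and line GR ⇒ V = (7/8, 0)
V = G + t·(R−G) with t = 9/8, so GV:VR = t:(1−t) = 9/8:-1/8

GV:VR = -9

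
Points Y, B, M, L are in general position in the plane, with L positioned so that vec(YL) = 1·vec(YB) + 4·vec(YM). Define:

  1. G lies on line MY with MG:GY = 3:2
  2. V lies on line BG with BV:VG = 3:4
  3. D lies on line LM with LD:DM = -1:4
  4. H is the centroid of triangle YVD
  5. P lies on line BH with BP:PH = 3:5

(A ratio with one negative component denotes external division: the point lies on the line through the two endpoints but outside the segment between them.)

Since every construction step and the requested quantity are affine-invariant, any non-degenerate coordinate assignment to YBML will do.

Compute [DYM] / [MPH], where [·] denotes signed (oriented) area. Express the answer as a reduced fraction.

Assign Y = (0, 0), B = (1, 0), M = (0, 1), L = (1, 4) — the answer is frame-independent, so this choice is without loss of generality.
1. G lies on line MY with MG:GY = 3:2 ⇒ G = (0, 2/5)
2. V lies on line BG with BV:VG = 3:4 ⇒ V = (4/7, 6/35)
3. D lies on line LM with LD:DM = -1:4 ⇒ D = (4/3, 5)
4. H is the centroid of triangle YVD ⇒ H = (40/63, 181/105)
5. P lies on line BH with BP:PH = 3:5 ⇒ P = (145/168, 181/280)
2·[DYM] = -4/3, 2·[MPH] = 107/126
[DYM]:[MPH] = -4/3:107/126 = -168/107

[DYM]:[MPH] = -168/107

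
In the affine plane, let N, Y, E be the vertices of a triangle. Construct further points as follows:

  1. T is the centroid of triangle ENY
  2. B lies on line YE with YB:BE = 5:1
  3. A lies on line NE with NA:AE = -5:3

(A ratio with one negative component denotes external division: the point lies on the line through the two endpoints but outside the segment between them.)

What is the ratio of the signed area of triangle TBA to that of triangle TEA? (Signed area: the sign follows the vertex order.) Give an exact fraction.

Set N = (0, 0), Y = (1, 0), E = (0, 1); any affine frame gives the same invariant.
1. T is the centroid of triangle ENY ⇒ T = (1/3, 1/3)
2. B lies on line YE with YB:BE = 5:1 ⇒ B = (1/6, 5/6)
3. A lies on line NE with NA:AE = -5:3 ⇒ A = (0, 5/2)
2·[TBA] = -7/36, 2·[TEA] = -1/2
[TBA]:[TEA] = -7/36:-1/2 = 7/18

[TBA]:[TEA] = 7/18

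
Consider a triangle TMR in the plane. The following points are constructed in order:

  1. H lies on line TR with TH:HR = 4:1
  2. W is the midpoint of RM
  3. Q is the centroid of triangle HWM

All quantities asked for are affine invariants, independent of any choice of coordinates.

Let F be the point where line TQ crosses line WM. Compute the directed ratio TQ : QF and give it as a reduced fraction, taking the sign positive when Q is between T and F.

TQ:QF = 14

Work in coordinates with T = (0, 0), M = (1, 0), R = (0, 1).
1. H lies on line TR with TH:HR = 4:1 ⇒ H = (0, 4/5)
2. W is the midpoint of RM ⇒ W = (1/2, 1/2)
3. Q is the centroid of triangle HWM ⇒ Q = (1/2, 13/30)
line TQ meets WM at F = (15/28, 13/28)
Q = T + t·(F−T) with t = 14/15, so TQ:QF = 14/15:1/15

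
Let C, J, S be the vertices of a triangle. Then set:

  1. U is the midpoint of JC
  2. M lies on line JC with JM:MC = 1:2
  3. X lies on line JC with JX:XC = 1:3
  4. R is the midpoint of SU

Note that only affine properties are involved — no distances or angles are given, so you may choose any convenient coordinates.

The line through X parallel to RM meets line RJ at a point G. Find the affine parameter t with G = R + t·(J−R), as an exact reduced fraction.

t = 1/4

Choose coordinates C = (0, 0), J = (1, 0), S = (0, 1).
1. U is the midpoint of JC ⇒ U = (1/2, 0)
2. M lies on line JC with JM:MC = 1:2 ⇒ M = (2/3, 0)
3. X lies on line JC with JX:XC = 1:3 ⇒ X = (3/4, 0)
4. R is the midpoint of SU ⇒ R = (1/4, 1/2)
through X parallel to RM: direction (5/12, -1/2); meets RJ at G = (7/16, 3/8)
G = R + t·(J−R) with t = 1/4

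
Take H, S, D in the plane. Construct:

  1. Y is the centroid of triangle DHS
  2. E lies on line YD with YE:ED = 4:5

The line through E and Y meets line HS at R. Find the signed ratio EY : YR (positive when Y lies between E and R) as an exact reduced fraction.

Assign H = (0, 0), S = (1, 0), D = (0, 1) — the answer is frame-independent, so this choice is without loss of generality.
1. Y is the centroid of triangle DHS ⇒ Y = (1/3, 1/3)
2. E lies on line YD with YE:ED = 4:5 ⇒ E = (5/27, 17/27)
line EY meets HS at R = (1/2, 0)
Y = E + t·(R−E) with t = 8/17, so EY:YR = 8/17:9/17

EY:YR = 8/9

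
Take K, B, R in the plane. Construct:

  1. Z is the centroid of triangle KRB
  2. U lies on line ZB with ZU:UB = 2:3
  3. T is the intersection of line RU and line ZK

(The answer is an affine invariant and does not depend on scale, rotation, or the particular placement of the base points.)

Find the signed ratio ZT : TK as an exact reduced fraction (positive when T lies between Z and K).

ZT:TK = -2/9

Assign K = (0, 0), B = (1, 0), R = (0, 1) — the answer is frame-independent, so this choice is without loss of generality.
1. Z is the centroid of triangle KRB ⇒ Z = (1/3, 1/3)
2. U lies on line ZB with ZU:UB = 2:3 ⇒ U = (3/5, 1/5)
3. T is the intersection of line RU and line ZK ⇒ T = (3/7, 3/7)
T = Z + t·(K−Z) with t = -2/7, so ZT:TK = t:(1−t) = -2/7:9/7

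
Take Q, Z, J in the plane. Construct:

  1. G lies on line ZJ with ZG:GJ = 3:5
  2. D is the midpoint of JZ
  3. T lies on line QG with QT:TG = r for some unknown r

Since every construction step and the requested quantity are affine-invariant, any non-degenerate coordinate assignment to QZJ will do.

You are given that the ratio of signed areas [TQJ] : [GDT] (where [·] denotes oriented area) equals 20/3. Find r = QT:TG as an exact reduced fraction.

Assign Q = (0, 0), Z = (1, 0), J = (0, 1) — the answer is frame-independent, so this choice is without loss of generality.
1. G lies on line ZJ with ZG:GJ = 3:5 ⇒ G = (5/8, 3/8)
2. D is the midpoint of JZ ⇒ D = (1/2, 1/2)
3. With QT:TG = r, write λ = r/(r+1) so T = Q + λ·(G−Q); T is affine-linear in λ
Every point depending on T is an affine combination of T and λ-independent points, so each such coordinate is linear in λ; the λ² term in each signed area is a multiple of (G−Q)×(G−Q) = 0, so 2·[TQJ] and 2·[GDT] are each linear in λ. Evaluating at λ=0 and λ=1:
  2·[TQJ] = -5/8·λ,   2·[GDT] = -1/8·λ + 1/8
So [TQJ]:[GDT] = (-5/8·λ) / (-1/8·λ + 1/8). Setting this equal to 20/3:
  -5/8·λ = 20/3·(-1/8·λ + 1/8)  ⇒  λ = 4
Then r = λ/(1−λ) = (4)/(-3) = -4/3. Check: with r = -4/3, T = (5/2, 3/2) and [TQJ]:[GDT] = 20/3 as required.

r = -4/3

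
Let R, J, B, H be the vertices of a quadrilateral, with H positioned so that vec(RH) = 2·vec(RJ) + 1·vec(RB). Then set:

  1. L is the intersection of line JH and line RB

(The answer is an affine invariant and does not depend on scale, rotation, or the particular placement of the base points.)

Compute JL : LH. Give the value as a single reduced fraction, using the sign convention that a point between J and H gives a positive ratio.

Work in coordinates with R = (0, 0), J = (1, 0), B = (0, 1), H = (2, 1).
1. L is the intersection of line JH and line RB ⇒ L = (0, -1)
L = J + t·(H−J) with t = -1, so JL:LH = t:(1−t) = -1:2

JL:LH = -1/2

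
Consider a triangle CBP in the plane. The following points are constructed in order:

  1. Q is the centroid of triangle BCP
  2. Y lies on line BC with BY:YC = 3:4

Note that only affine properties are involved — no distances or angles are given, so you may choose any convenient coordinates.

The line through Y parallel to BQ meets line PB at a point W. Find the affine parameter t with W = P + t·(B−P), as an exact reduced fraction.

t = 10/7

Set C = (0, 0), B = (1, 0), P = (0, 1); any affine frame gives the same invariant.
1. Q is the centroid of triangle BCP ⇒ Q = (1/3, 1/3)
2. Y lies on line BC with BY:YC = 3:4 ⇒ Y = (4/7, 0)
through Y parallel to BQ: direction (-2/3, 1/3); meets PB at W = (10/7, -3/7)
W = P + t·(B−P) with t = 10/7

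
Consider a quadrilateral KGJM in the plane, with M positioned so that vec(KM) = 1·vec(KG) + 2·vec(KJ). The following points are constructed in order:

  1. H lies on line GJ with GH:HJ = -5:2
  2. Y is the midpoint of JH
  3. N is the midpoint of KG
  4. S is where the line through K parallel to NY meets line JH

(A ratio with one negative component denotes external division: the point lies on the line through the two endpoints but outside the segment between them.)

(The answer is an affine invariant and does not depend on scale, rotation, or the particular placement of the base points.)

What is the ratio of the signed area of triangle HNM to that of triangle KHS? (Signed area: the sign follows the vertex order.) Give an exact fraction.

Set K = (0, 0), G = (1, 0), J = (0, 1), M = (1, 2); any affine frame gives the same invariant.
1. H lies on line GJ with GH:HJ = -5:2 ⇒ H = (-2/3, 5/3)
2. Y is the midpoint of JH ⇒ Y = (-1/3, 4/3)
3. N is the midpoint of KG ⇒ N = (1/2, 0)
4. S is where the line through K parallel to NY meets line JH ⇒ S = (-5/3, 8/3)
2·[HNM] = 19/6, 2·[KHS] = 1
[HNM]:[KHS] = 19/6:1 = 19/6

[HNM]:[KHS] = 19/6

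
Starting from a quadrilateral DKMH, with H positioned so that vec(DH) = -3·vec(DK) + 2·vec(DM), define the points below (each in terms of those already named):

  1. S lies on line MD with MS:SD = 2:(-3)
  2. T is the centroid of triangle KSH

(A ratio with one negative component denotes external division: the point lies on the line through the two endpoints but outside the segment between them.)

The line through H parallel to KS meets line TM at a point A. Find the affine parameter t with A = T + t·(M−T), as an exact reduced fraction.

t = -5

Set D = (0, 0), K = (1, 0), M = (0, 1), H = (-3, 2); any affine frame gives the same invariant.
1. S lies on line MD with MS:SD = 2:(-3) ⇒ S = (0, 3)
2. T is the centroid of triangle KSH ⇒ T = (-2/3, 5/3)
through H parallel to KS: direction (-1, 3); meets TM at A = (-4, 5)
A = T + t·(M−T) with t = -5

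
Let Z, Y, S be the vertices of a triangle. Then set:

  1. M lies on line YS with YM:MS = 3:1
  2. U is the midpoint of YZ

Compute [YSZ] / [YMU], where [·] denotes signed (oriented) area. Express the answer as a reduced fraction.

Assign Z = (0, 0), Y = (1, 0), S = (0, 1) — the answer is frame-independent, so this choice is without loss of generality.
1. M lies on line YS with YM:MS = 3:1 ⇒ M = (1/4, 3/4)
2. U is the midpoint of YZ ⇒ U = (1/2, 0)
2·[YSZ] = 1, 2·[YMU] = 3/8
[YSZ]:[YMU] = 1:3/8 = 8/3

[YSZ]:[YMU] = 8/3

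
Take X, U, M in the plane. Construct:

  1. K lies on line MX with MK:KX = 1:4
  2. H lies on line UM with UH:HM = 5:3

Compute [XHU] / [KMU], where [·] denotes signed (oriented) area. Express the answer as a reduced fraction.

Choose coordinates X = (0, 0), U = (1, 0), M = (0, 1).
1. K lies on line MX with MK:KX = 1:4 ⇒ K = (0, 4/5)
2. H lies on line UM with UH:HM = 5:3 ⇒ H = (3/8, 5/8)
2·[XHU] = -5/8, 2·[KMU] = -1/5
[XHU]:[KMU] = -5/8:-1/5 = 25/8

[XHU]:[KMU] = 25/8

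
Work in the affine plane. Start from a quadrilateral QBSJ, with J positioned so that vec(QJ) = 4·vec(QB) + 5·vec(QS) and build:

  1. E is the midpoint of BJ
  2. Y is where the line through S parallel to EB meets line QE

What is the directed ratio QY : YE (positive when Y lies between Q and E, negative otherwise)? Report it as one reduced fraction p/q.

Set Q = (0, 0), B = (1, 0), S = (0, 1), J = (4, 5); any affine frame gives the same invariant.
1. E is the midpoint of BJ ⇒ E = (5/2, 5/2)
2. Y is where the line through S parallel to EB meets line QE ⇒ Y = (-3/2, -3/2)
Y = Q + t·(E−Q) with t = -3/5, so QY:YE = t:(1−t) = -3/5:8/5

QY:YE = -3/8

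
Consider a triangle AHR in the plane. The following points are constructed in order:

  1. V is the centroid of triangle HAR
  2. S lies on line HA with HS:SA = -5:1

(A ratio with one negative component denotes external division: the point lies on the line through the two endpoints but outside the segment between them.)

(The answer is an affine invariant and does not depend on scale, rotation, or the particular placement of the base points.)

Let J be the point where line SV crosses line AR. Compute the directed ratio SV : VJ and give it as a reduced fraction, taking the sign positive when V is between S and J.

Assign A = (0, 0), H = (1, 0), R = (0, 1) — the answer is frame-independent, so this choice is without loss of generality.
1. V is the centroid of triangle HAR ⇒ V = (1/3, 1/3)
2. S lies on line HA with HS:SA = -5:1 ⇒ S = (-1/4, 0)
line SV meets AR at J = (0, 1/7)
V = S + t·(J−S) with t = 7/3, so SV:VJ = 7/3:-4/3

SV:VJ = -7/4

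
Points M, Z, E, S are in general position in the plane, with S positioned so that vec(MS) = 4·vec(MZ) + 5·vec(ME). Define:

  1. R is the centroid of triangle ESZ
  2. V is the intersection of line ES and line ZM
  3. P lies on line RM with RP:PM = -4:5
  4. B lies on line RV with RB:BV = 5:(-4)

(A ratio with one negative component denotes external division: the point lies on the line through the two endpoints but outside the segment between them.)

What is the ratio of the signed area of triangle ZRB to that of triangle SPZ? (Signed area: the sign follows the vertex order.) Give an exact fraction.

Assign M = (0, 0), Z = (1, 0), E = (0, 1), S = (4, 5) — the answer is frame-independent, so this choice is without loss of generality.
1. R is the centroid of triangle ESZ ⇒ R = (5/3, 2)
2. V is the intersection of line ES and line ZM ⇒ V = (-1, 0)
3. P lies on line RM with RP:PM = -4:5 ⇒ P = (25/3, 10)
4. B lies on line RV with RB:BV = 5:(-4) ⇒ B = (-35/3, -8)
2·[ZRB] = 20, 2·[SPZ] = -20/3
[ZRB]:[SPZ] = 20:-20/3 = -3

[ZRB]:[SPZ] = -3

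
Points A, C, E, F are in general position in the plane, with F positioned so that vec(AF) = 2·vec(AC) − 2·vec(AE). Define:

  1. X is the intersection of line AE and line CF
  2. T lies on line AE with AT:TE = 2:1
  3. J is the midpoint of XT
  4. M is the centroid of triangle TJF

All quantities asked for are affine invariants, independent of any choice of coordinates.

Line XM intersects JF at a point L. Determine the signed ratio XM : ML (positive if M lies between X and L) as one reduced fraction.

Assign A = (0, 0), C = (1, 0), E = (0, 1), F = (2, -2) — the answer is frame-independent, so this choice is without loss of generality.
1. X is the intersection of line AE and line CF ⇒ X = (0, 2)
2. T lies on line AE with AT:TE = 2:1 ⇒ T = (0, 2/3)
3. J is the midpoint of XT ⇒ J = (0, 4/3)
4. M is the centroid of triangle TJF ⇒ M = (2/3, 0)
line XM meets JF at L = (1/2, 1/2)
M = X + t·(L−X) with t = 4/3, so XM:ML = 4/3:-1/3

XM:ML = -4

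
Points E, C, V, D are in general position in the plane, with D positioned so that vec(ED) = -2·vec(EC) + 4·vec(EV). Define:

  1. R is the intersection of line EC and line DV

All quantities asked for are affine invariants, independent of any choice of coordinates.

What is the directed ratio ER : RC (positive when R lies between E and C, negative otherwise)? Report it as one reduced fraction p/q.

ER:RC = 2

Assign E = (0, 0), C = (1, 0), V = (0, 1), D = (-2, 4) — the answer is frame-independent, so this choice is without loss of generality.
1. R is the intersection of line EC and line DV ⇒ R = (2/3, 0)
R = E + t·(C−E) with t = 2/3, so ER:RC = t:(1−t) = 2/3:1/3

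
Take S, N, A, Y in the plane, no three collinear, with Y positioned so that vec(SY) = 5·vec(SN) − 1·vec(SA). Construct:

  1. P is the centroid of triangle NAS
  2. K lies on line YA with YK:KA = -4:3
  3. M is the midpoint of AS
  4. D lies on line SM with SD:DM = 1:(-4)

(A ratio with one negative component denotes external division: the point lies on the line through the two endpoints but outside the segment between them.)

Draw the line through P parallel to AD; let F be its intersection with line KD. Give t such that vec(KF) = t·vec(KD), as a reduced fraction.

Assign S = (0, 0), N = (1, 0), A = (0, 1), Y = (5, -1) — the answer is frame-independent, so this choice is without loss of generality.
1. P is the centroid of triangle NAS ⇒ P = (1/3, 1/3)
2. K lies on line YA with YK:KA = -4:3 ⇒ K = (-15, 7)
3. M is the midpoint of AS ⇒ M = (0, 1/2)
4. D lies on line SM with SD:DM = 1:(-4) ⇒ D = (0, -1/6)
through P parallel to AD: direction (0, -7/6); meets KD at F = (1/3, -44/135)
F = K + t·(D−K) with t = 46/45

t = 46/45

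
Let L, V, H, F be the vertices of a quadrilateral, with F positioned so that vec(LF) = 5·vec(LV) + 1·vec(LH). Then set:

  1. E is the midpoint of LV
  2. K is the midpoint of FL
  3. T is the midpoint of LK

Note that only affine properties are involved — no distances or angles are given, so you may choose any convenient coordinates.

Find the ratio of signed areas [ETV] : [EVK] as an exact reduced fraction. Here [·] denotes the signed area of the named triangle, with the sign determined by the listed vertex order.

Set L = (0, 0), V = (1, 0), H = (0, 1), F = (5, 1); any affine frame gives the same invariant.
1. E is the midpoint of LV ⇒ E = (1/2, 0)
2. K is the midpoint of FL ⇒ K = (5/2, 1/2)
3. T is the midpoint of LK ⇒ T = (5/4, 1/4)
2·[ETV] = -1/8, 2·[EVK] = 1/4
[ETV]:[EVK] = -1/8:1/4 = -1/2

[ETV]:[EVK] = -1/2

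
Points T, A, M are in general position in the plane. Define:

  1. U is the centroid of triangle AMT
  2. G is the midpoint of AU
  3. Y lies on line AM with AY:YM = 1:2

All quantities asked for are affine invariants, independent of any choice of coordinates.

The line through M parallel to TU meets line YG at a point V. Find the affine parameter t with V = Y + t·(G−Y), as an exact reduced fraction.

Work in coordinates with T = (0, 0), A = (1, 0), M = (0, 1).
1. U is the centroid of triangle AMT ⇒ U = (1/3, 1/3)
2. G is the midpoint of AU ⇒ G = (2/3, 1/6)
3. Y lies on line AM with AY:YM = 1:2 ⇒ Y = (2/3, 1/3)
through M parallel to TU: direction (1/3, 1/3); meets YG at V = (2/3, 5/3)
V = Y + t·(G−Y) with t = -8

t = -8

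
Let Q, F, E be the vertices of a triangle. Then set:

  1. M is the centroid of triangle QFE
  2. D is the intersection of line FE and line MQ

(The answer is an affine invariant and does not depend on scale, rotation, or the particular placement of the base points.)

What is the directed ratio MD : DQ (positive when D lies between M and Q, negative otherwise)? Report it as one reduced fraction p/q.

MD:DQ = -1/3

Assign Q = (0, 0), F = (1, 0), E = (0, 1) — the answer is frame-independent, so this choice is without loss of generality.
1. M is the centroid of triangle QFE ⇒ M = (1/3, 1/3)
2. D is the intersection of line FE and line MQ ⇒ D = (1/2, 1/2)
D = M + t·(Q−M) with t = -1/2, so MD:DQ = t:(1−t) = -1/2:3/2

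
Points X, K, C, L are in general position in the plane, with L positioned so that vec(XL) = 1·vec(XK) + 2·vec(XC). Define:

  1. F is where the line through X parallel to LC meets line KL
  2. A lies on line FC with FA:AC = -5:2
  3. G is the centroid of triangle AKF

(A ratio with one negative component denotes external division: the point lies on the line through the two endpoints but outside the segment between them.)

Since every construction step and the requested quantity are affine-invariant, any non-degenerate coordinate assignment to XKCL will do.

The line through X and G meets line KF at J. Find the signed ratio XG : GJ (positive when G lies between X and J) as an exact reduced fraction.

XG:GJ = 4/5

Work in coordinates with X = (0, 0), K = (1, 0), C = (0, 1), L = (1, 2).
1. F is where the line through X parallel to LC meets line KL ⇒ F = (1, 1)
2. A lies on line FC with FA:AC = -5:2 ⇒ A = (-2/3, 1)
3. G is the centroid of triangle AKF ⇒ G = (4/9, 2/3)
line XG meets KF at J = (1, 3/2)
G = X + t·(J−X) with t = 4/9, so XG:GJ = 4/9:5/9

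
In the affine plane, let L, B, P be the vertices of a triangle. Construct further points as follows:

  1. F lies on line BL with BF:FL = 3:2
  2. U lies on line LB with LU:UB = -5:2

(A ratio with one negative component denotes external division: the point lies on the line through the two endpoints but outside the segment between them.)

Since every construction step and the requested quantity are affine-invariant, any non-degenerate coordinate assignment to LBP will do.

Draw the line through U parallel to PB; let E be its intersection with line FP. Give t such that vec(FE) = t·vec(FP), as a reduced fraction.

Work in coordinates with L = (0, 0), B = (1, 0), P = (0, 1).
1. F lies on line BL with BF:FL = 3:2 ⇒ F = (2/5, 0)
2. U lies on line LB with LU:UB = -5:2 ⇒ U = (5/3, 0)
through U parallel to PB: direction (1, -1); meets FP at E = (-4/9, 19/9)
E = F + t·(P−F) with t = 19/9

t = 19/9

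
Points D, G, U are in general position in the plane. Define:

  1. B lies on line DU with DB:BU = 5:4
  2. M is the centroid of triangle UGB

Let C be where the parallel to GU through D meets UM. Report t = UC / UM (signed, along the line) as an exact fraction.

t = 27/4

Assign D = (0, 0), G = (1, 0), U = (0, 1) — the answer is frame-independent, so this choice is without loss of generality.
1. B lies on line DU with DB:BU = 5:4 ⇒ B = (0, 5/9)
2. M is the centroid of triangle UGB ⇒ M = (1/3, 14/27)
through D parallel to GU: direction (-1, 1); meets UM at C = (9/4, -9/4)
C = U + t·(M−U) with t = 27/4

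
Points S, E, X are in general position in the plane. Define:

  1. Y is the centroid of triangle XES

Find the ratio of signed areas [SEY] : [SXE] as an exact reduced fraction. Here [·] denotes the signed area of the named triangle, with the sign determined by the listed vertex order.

[SEY]:[SXE] = -1/3

Choose coordinates S = (0, 0), E = (1, 0), X = (0, 1).
1. Y is the centroid of triangle XES ⇒ Y = (1/3, 1/3)
2·[SEY] = 1/3, 2·[SXE] = -1
[SEY]:[SXE] = 1/3:-1 = -1/3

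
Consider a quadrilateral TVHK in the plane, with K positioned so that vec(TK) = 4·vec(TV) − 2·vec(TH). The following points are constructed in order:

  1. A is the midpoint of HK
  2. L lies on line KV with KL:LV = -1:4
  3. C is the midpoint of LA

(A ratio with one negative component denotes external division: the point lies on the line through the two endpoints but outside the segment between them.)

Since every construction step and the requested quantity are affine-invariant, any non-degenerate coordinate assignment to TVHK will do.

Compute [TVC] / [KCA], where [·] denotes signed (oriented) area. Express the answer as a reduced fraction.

Assign T = (0, 0), V = (1, 0), H = (0, 1), K = (4, -2) — the answer is frame-independent, so this choice is without loss of generality.
1. A is the midpoint of HK ⇒ A = (2, -1/2)
2. L lies on line KV with KL:LV = -1:4 ⇒ L = (5, -8/3)
3. C is the midpoint of LA ⇒ C = (7/2, -19/12)
2·[TVC] = -19/12, 2·[KCA] = 1/12
[TVC]:[KCA] = -19/12:1/12 = -19

[TVC]:[KCA] = -19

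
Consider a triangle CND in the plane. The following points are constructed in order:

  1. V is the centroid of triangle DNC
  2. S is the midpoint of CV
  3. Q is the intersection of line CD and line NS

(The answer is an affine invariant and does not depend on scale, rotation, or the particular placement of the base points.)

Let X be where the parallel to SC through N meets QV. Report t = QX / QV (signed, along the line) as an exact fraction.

t = 6

Work in coordinates with C = (0, 0), N = (1, 0), D = (0, 1).
1. V is the centroid of triangle DNC ⇒ V = (1/3, 1/3)
2. S is the midpoint of CV ⇒ S = (1/6, 1/6)
3. Q is the intersection of line CD and line NS ⇒ Q = (0, 1/5)
through N parallel to SC: direction (-1/6, -1/6); meets QV at X = (2, 1)
X = Q + t·(V−Q) with t = 6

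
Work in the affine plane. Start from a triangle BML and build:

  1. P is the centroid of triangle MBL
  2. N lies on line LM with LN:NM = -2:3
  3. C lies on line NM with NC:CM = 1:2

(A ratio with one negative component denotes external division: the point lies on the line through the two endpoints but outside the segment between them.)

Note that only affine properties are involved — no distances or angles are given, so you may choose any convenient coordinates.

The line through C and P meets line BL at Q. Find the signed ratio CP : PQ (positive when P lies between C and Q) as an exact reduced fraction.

CP:PQ = -4

Assign B = (0, 0), M = (1, 0), L = (0, 1) — the answer is frame-independent, so this choice is without loss of generality.
1. P is the centroid of triangle MBL ⇒ P = (1/3, 1/3)
2. N lies on line LM with LN:NM = -2:3 ⇒ N = (-2, 3)
3. C lies on line NM with NC:CM = 1:2 ⇒ C = (-1, 2)
line CP meets BL at Q = (0, 3/4)
P = C + t·(Q−C) with t = 4/3, so CP:PQ = 4/3:-1/3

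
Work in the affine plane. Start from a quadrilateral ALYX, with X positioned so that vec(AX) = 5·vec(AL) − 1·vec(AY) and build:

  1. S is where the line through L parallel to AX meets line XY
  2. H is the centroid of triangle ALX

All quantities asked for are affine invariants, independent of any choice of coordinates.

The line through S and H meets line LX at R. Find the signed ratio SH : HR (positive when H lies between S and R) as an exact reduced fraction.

SH:HR = -14/5

Work in coordinates with A = (0, 0), L = (1, 0), Y = (0, 1), X = (5, -1).
1. S is where the line through L parallel to AX meets line XY ⇒ S = (4, -3/5)
2. H is the centroid of triangle ALX ⇒ H = (2, -1/3)
line SH meets LX at R = (19/7, -3/7)
H = S + t·(R−S) with t = 14/9, so SH:HR = 14/9:-5/9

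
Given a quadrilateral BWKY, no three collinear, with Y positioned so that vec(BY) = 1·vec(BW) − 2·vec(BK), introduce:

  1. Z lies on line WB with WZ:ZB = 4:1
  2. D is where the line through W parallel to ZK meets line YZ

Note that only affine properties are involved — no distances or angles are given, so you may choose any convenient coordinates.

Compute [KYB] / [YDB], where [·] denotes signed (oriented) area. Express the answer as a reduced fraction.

Assign B = (0, 0), W = (1, 0), K = (0, 1), Y = (1, -2) — the answer is frame-independent, so this choice is without loss of generality.
1. Z lies on line WB with WZ:ZB = 4:1 ⇒ Z = (1/5, 0)
2. D is where the line through W parallel to ZK meets line YZ ⇒ D = (9/5, -4)
2·[KYB] = -1, 2·[YDB] = -2/5
[KYB]:[YDB] = -1:-2/5 = 5/2

[KYB]:[YDB] = 5/2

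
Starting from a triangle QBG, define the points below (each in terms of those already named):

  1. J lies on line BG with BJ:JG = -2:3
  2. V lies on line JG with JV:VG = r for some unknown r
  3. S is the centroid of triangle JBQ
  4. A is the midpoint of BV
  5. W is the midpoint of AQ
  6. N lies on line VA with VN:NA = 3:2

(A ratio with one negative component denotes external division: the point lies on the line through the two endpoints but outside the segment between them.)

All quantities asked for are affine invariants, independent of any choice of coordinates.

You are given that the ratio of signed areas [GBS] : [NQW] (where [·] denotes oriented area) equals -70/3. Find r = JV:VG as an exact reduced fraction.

Set Q = (0, 0), B = (1, 0), G = (0, 1); any affine frame gives the same invariant.
1. J lies on line BG with BJ:JG = -2:3 ⇒ J = (3, -2)
2. With JV:VG = r, write λ = r/(r+1) so V = J + λ·(G−J); V is affine-linear in λ
3. S is the centroid of triangle JBQ ⇒ S = (4/3, -2/3)
4. A is the midpoint of BV ⇒ A is an affine combination of earlier points and hence also affine-linear in λ
5. W is the midpoint of AQ ⇒ W is an affine combination of earlier points and hence also affine-linear in λ
6. N lies on line VA with VN:NA = 3:2 ⇒ N is an affine combination of earlier points and hence also affine-linear in λ
Every point depending on V is an affine combination of V and λ-independent points, so each such coordinate is linear in λ; the λ² term in each signed area is a multiple of (G−J)×(G−J) = 0, so 2·[GBS] and 2·[NQW] are each linear in λ. Evaluating at λ=0 and λ=1:
  2·[GBS] = -1/3,   2·[NQW] = 3/10·λ − 1/5
So [GBS]:[NQW] = (-1/3) / (3/10·λ − 1/5). Setting this equal to -70/3:
  -1/3 = -70/3·(3/10·λ − 1/5)  ⇒  λ = 5/7
Then r = λ/(1−λ) = (5/7)/(2/7) = 5/2. Check: with r = 5/2, V = (6/7, 1/7) and [GBS]:[NQW] = -70/3 as required.

r = 5/2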